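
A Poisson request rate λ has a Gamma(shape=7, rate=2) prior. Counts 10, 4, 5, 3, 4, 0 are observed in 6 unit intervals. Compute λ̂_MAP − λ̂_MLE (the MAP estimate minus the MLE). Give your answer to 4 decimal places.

Σxᵢ = 26. Posterior is Gamma(33, 8); MAP = (33−1)/8 = 32/8 ≈ 4.00000.
MLE = x̄ = 26/6 ≈ 4.33333.
Difference = 32/8 − 26/6 = -1/3 ≈ -0.3333.

MAP − MLE = -0.3333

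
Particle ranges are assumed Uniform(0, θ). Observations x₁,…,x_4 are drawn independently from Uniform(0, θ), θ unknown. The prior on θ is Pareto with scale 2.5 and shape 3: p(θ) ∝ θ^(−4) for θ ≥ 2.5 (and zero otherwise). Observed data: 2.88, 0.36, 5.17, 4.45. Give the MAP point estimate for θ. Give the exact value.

The Uniform(0, θ) likelihood is θ^(−n) for θ ≥ max(xᵢ), zero otherwise. Here max(xᵢ) = 5.17.
Posterior ∝ θ^(−4) · θ^(−4) = θ^(−8) on θ ≥ max(2.5, 5.17) = 5.17.
This density is strictly decreasing in θ, so the posterior mode lies at the lower boundary of the support.

θ̂_MAP = 5.17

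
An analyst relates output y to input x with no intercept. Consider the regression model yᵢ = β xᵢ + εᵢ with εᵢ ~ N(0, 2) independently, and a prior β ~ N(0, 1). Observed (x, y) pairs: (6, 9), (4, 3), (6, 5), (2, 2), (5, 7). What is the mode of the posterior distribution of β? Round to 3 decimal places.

β̂_MAP = 1.134

log p(β | y) = −Σ(yᵢ − βxᵢ)²/(2·2) − β²/(2·1) + const.
Setting the derivative to zero: Σxᵢ(yᵢ − βxᵢ)/2 − β/1 = 0, so β = Σxᵢyᵢ / (Σxᵢ² + σ²/τ²).
Σxᵢyᵢ = 6·9 + 4·3 + 6·5 + 2·2 + 5·7 = 135; Σxᵢ² = 117; σ²/τ² = 2.
β̂_MAP = 135 / (117 + 2) = 135/119 ≈ 1.134.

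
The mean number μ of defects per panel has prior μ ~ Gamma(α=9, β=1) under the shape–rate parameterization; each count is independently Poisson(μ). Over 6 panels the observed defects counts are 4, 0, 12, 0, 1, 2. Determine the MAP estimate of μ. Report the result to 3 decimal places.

Σxᵢ = 4+0+12+0+1+2 = 19, with n = 6.
Posterior ∝ μ^8e^(−1μ) · μ^19e^(−6μ) = μ^27e^(−7μ), i.e. Gamma(shape=28, rate=7).
The mode of a Gamma(a, b) with a ≥ 1 (shape–rate) is (a−1)/b = 27/7 ≈ 3.857.

μ̂_MAP = 3.857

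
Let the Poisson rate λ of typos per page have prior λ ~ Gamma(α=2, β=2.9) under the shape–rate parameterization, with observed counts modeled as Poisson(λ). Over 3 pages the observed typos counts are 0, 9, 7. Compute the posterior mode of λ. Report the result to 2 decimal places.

λ̂_MAP = 2.88

Σxᵢ = 0+9+7 = 16, with n = 3.
Posterior ∝ λe^(−2.9λ) · λ^16e^(−3λ) = λ^17e^(−5.9λ), i.e. Gamma(shape=18, rate=5.9).
The mode of a Gamma(a, b) with a ≥ 1 (shape–rate) is (a−1)/b = 17/5.9 ≈ 2.88.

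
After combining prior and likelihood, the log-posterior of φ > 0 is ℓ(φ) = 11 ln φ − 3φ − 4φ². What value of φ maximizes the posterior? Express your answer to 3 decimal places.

φ̂_MAP = 1.000

ℓ'(φ) = 11/φ − 3 − 8φ. Setting this to zero and multiplying by φ: 8φ² + 3φ − 11 = 0.
φ = (−3 + √(3² + 4·8·11)) / (2·8) = (−3 + √361) / 16 = (−3 + 19)/16 = 1.
ℓ''(φ) = −11/φ² − 8 < 0, confirming a maximum.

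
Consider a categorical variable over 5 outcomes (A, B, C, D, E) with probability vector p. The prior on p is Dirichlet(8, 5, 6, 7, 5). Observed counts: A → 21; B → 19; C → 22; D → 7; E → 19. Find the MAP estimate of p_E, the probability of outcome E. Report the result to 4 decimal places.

MAP estimate of p_E = 0.2018

The posterior is Dirichlet(αᵢ + nᵢ) = Dirichlet(29, 24, 28, 14, 24).
For a Dirichlet(a₁,…,a_K) with all aᵢ > 1, the mode has j-th component (aⱼ − 1)/(Σaᵢ − K).
Here Σaᵢ = 119 and K = 5, so p_E = (24 − 1)/(119 − 5) = 23/114 ≈ 0.2018.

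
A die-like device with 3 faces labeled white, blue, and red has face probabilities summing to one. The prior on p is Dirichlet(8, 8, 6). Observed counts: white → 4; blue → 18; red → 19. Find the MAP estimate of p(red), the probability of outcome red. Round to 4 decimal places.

MAP estimate of p(red) = 0.4000

The posterior is Dirichlet(αᵢ + nᵢ) = Dirichlet(12, 26, 25).
For a Dirichlet(a₁,…,a_K) with all aᵢ > 1, the mode has j-th component (aⱼ − 1)/(Σaᵢ − K).
Here Σaᵢ = 63 and K = 3, so p(red) = (25 − 1)/(63 − 3) = 24/60 ≈ 0.4000.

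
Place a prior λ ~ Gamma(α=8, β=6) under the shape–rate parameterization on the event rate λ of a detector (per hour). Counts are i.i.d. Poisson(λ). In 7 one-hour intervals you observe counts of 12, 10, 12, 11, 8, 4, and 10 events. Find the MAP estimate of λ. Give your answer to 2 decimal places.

Σxᵢ = 12+10+12+11+8+4+10 = 67, with n = 7.
Posterior ∝ λ^7e^(−6λ) · λ^67e^(−7λ) = λ^74e^(−13λ), i.e. Gamma(shape=75, rate=13).
The mode of a Gamma(a, b) with a ≥ 1 (shape–rate) is (a−1)/b = 74/13 ≈ 5.69.

λ̂_MAP = 5.69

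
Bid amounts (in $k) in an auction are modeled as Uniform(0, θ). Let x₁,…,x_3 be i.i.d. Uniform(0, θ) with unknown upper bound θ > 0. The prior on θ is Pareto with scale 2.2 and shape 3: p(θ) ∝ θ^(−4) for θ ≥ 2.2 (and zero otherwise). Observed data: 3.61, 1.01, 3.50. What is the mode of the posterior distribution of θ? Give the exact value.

θ̂_MAP = 3.61

The Uniform(0, θ) likelihood is θ^(−n) for θ ≥ max(xᵢ), zero otherwise. Here max(xᵢ) = 3.61.
Posterior ∝ θ^(−4) · θ^(−3) = θ^(−7) on θ ≥ max(2.2, 3.61) = 3.61.
This density is strictly decreasing in θ, so the posterior mode lies at the lower boundary of the support.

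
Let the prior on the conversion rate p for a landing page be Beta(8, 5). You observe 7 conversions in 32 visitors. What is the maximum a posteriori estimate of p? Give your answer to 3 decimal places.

Prior: Beta(8, 5).
Data: 7 successes in 32 trials. The binomial likelihood contributes p^7(1−p)^25, so the posterior is Beta(8+7, 5+25) = Beta(15, 30).
For Beta(a, b) with a, b > 1 the mode is (a−1)/(a+b−2) = 14/43 ≈ 0.326.

p̂_MAP = 0.326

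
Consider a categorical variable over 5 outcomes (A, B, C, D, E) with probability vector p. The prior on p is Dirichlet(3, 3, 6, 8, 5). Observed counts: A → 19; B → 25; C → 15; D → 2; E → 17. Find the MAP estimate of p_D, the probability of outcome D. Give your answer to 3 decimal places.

The posterior is Dirichlet(αᵢ + nᵢ) = Dirichlet(22, 28, 21, 10, 22).
For a Dirichlet(a₁,…,a_K) with all aᵢ > 1, the mode has j-th component (aⱼ − 1)/(Σaᵢ − K).
Here Σaᵢ = 103 and K = 5, so p_D = (10 − 1)/(103 − 5) = 9/98 ≈ 0.092.

MAP estimate of p_D = 0.092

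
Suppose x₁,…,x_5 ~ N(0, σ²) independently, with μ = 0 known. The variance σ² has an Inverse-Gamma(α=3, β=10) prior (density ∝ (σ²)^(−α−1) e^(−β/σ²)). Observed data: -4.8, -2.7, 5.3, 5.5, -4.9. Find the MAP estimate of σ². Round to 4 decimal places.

σ̂²_MAP = 10.2062

Sum of squared deviations about the known mean: SS = (-4.8−0)² + (-2.7−0)² + (5.3−0)² + (5.5−0)² + (-4.9−0)² = 112.68.
The Normal likelihood contributes (σ²)^(−n/2) exp(−SS/(2σ²)), so the posterior is Inverse-Gamma(α + n/2, β + SS/2) = Inverse-Gamma(5.5, 66.34).
The mode of Inverse-Gamma(a, b) is b/(a+1) = 66.34/6.5 ≈ 10.2062.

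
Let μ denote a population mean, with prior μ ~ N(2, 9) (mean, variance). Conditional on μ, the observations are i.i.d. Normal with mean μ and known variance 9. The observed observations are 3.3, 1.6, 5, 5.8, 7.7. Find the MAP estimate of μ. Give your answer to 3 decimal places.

μ̂_MAP = 4.233

n = 5; x̄ = (3.3 + 1.6 + 5 + 5.8 + 7.7)/5 = 23.4/5 = 4.68.
For a Normal prior and Normal likelihood with known variance, the posterior is Normal; its mode equals its mean, the precision-weighted average.
Prior precision 1/σ₀² = 1/9; data precision n/σ² = 5/9.
μ̂ = ((1/9)·2 + (5/9)·4.68) / (1/9 + 5/9) = (127/45)/(2/3) = 127/30 ≈ 4.233.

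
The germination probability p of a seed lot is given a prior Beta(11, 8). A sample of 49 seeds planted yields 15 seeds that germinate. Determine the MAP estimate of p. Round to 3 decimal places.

Prior: Beta(11, 8).
Data: 15 successes in 49 trials. The binomial likelihood contributes p^15(1−p)^34, so the posterior is Beta(11+15, 8+34) = Beta(26, 42).
For Beta(a, b) with a, b > 1 the mode is (a−1)/(a+b−2) = 25/66 ≈ 0.379.

p̂_MAP = 0.379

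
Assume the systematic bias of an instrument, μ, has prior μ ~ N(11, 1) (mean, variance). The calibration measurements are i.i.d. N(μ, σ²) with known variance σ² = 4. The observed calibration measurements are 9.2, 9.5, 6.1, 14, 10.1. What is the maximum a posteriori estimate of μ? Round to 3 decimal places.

μ̂_MAP = 10.322

n = 5; x̄ = (9.2 + 9.5 + 6.1 + 14 + 10.1)/5 = 48.9/5 = 9.78.
For a Normal prior and Normal likelihood with known variance, the posterior is Normal; its mode equals its mean, the precision-weighted average.
Prior precision 1/σ₀² = 1/1 = 1; data precision n/σ² = 5/4 = 1.25.
μ̂ = (1·11 + 1.25·9.78) / (1 + 1.25) = 23.225/2.25 = 929/90 ≈ 10.322.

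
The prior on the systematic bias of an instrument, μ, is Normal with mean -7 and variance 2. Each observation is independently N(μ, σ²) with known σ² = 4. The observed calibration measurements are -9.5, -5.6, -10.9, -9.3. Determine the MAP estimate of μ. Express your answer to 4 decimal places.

n = 4; x̄ = ((-9.5) + (-5.6) + (-10.9) + (-9.3))/4 = -35.3/4 = -8.825.
For a Normal prior and Normal likelihood with known variance, the posterior is Normal; its mode equals its mean, the precision-weighted average.
Prior precision 1/σ₀² = 1/2 = 0.5; data precision n/σ² = 4/4 = 1.
μ̂ = (0.5·(-7) + 1·(-8.825)) / (0.5 + 1) = (-12.325)/1.5 = -493/60 ≈ -8.2167.

μ̂_MAP = -8.2167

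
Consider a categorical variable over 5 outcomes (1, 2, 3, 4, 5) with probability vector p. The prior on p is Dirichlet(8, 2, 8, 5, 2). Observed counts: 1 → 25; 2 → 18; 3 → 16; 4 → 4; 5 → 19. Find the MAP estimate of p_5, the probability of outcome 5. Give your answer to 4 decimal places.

MAP estimate: 0.1961

The posterior is Dirichlet(αᵢ + nᵢ) = Dirichlet(33, 20, 24, 9, 21).
For a Dirichlet(a₁,…,a_K) with all aᵢ > 1, the mode has j-th component (aⱼ − 1)/(Σaᵢ − K).
Here Σaᵢ = 107 and K = 5, so p_5 = (21 − 1)/(107 − 5) = 20/102 ≈ 0.1961.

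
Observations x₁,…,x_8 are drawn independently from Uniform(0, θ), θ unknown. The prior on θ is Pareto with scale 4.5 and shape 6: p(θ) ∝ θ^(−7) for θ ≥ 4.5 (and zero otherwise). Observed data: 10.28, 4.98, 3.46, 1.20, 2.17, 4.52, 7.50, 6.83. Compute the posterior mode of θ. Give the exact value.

The Uniform(0, θ) likelihood is θ^(−n) for θ ≥ max(xᵢ), zero otherwise. Here max(xᵢ) = 10.28.
Posterior ∝ θ^(−7) · θ^(−8) = θ^(−15) on θ ≥ max(4.5, 10.28) = 10.28.
This density is strictly decreasing in θ, so the posterior mode lies at the lower boundary of the support.

θ̂_MAP = 10.28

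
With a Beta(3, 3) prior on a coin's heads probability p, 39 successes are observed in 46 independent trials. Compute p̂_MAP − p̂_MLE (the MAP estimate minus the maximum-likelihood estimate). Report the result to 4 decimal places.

MAP − MLE = -0.0278

Posterior is Beta(42, 10); MAP = (42−1)/(52−2) = 41/50 ≈ 0.82000.
MLE ignores the prior: p̂_MLE = k/n = 39/46 ≈ 0.84783.
Difference = 41/50 − 39/46 = -16/575 ≈ -0.0278.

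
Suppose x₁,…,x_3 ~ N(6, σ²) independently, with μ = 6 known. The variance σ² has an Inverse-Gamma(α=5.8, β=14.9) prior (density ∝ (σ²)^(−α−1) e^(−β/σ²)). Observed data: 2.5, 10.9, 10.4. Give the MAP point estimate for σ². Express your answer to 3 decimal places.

Sum of squared deviations about the known mean: SS = (2.5−6)² + (10.9−6)² + (10.4−6)² = 55.62.
The Normal likelihood contributes (σ²)^(−n/2) exp(−SS/(2σ²)), so the posterior is Inverse-Gamma(α + n/2, β + SS/2) = Inverse-Gamma(7.3, 42.71).
The mode of Inverse-Gamma(a, b) is b/(a+1) = 42.71/8.3 ≈ 5.146.

σ̂²_MAP = 5.146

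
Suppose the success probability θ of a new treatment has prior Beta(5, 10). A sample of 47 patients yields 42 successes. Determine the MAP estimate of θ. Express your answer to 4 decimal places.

θ̂_MAP = 0.7667

Prior: Beta(5, 10).
Data: 42 successes in 47 trials. The binomial likelihood contributes θ^42(1−θ)^5, so the posterior is Beta(5+42, 10+5) = Beta(47, 15).
For Beta(a, b) with a, b > 1 the mode is (a−1)/(a+b−2) = 46/60 ≈ 0.7667.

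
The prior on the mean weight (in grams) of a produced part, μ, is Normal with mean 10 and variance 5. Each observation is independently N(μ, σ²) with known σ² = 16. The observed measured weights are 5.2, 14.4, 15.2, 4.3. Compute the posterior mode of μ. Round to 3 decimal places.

μ̂_MAP = 9.875

n = 4; x̄ = (5.2 + 14.4 + 15.2 + 4.3)/4 = 39.1/4 = 9.775.
For a Normal prior and Normal likelihood with known variance, the posterior is Normal; its mode equals its mean, the precision-weighted average.
Prior precision 1/σ₀² = 1/5 = 0.2; data precision n/σ² = 4/16 = 0.25.
μ̂ = (0.2·10 + 0.25·9.775) / (0.2 + 0.25) = 4.44375/0.45 = 9.875.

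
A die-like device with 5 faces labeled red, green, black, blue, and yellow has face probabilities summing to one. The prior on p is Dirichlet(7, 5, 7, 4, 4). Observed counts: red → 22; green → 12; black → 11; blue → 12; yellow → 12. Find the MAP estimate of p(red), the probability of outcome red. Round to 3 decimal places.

MAP estimate of p(red) = 0.308

The posterior is Dirichlet(αᵢ + nᵢ) = Dirichlet(29, 17, 18, 16, 16).
For a Dirichlet(a₁,…,a_K) with all aᵢ > 1, the mode has j-th component (aⱼ − 1)/(Σaᵢ − K).
Here Σaᵢ = 96 and K = 5, so p(red) = (29 − 1)/(96 − 5) = 28/91 ≈ 0.308.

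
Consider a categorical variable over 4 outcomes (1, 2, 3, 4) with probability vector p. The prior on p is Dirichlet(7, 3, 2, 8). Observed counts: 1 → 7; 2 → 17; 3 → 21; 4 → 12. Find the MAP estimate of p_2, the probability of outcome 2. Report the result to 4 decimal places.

MAP estimate: 0.2603

The posterior is Dirichlet(αᵢ + nᵢ) = Dirichlet(14, 20, 23, 20).
For a Dirichlet(a₁,…,a_K) with all aᵢ > 1, the mode has j-th component (aⱼ − 1)/(Σaᵢ − K).
Here Σaᵢ = 77 and K = 4, so p_2 = (20 − 1)/(77 − 4) = 19/73 ≈ 0.2603.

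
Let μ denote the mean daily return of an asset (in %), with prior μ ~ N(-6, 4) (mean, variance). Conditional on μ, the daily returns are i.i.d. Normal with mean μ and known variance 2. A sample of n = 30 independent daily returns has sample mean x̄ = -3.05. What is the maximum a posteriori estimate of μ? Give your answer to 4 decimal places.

μ̂_MAP = -3.0984

n = 30, x̄ = -3.05.
For a Normal prior and Normal likelihood with known variance, the posterior is Normal; its mode equals its mean, the precision-weighted average.
Prior precision 1/σ₀² = 1/4 = 0.25; data precision n/σ² = 30/2 = 15.
μ̂ = (0.25·(-6) + 15·(-3.05)) / (0.25 + 15) = (-47.25)/15.25 = -189/61 ≈ -3.0984.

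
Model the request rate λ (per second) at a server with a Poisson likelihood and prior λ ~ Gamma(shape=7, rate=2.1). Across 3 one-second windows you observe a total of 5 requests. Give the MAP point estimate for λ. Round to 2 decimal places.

Σxᵢ = 5, n = 3.
Posterior ∝ λ^6e^(−2.1λ) · λ^5e^(−3λ) = λ^11e^(−5.1λ), i.e. Gamma(shape=12, rate=5.1).
The mode of a Gamma(a, b) with a ≥ 1 (shape–rate) is (a−1)/b = 11/5.1 ≈ 2.16.

λ̂_MAP = 2.16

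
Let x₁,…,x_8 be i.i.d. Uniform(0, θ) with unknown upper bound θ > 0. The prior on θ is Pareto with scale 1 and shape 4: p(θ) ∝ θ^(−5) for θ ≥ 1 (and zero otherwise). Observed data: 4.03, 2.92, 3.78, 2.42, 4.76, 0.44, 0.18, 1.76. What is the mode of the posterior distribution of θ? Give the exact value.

The Uniform(0, θ) likelihood is θ^(−n) for θ ≥ max(xᵢ), zero otherwise. Here max(xᵢ) = 4.76.
Posterior ∝ θ^(−5) · θ^(−8) = θ^(−13) on θ ≥ max(1, 4.76) = 4.76.
This density is strictly decreasing in θ, so the posterior mode lies at the lower boundary of the support.

θ̂_MAP = 4.76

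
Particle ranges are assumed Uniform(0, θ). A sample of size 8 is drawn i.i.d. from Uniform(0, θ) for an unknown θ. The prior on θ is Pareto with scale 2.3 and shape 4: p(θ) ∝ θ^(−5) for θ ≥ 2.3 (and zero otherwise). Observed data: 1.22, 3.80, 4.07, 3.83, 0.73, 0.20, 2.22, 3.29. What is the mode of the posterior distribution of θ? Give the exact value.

θ̂_MAP = 4.07

The Uniform(0, θ) likelihood is θ^(−n) for θ ≥ max(xᵢ), zero otherwise. Here max(xᵢ) = 4.07.
Posterior ∝ θ^(−5) · θ^(−8) = θ^(−13) on θ ≥ max(2.3, 4.07) = 4.07.
This density is strictly decreasing in θ, so the posterior mode lies at the lower boundary of the support.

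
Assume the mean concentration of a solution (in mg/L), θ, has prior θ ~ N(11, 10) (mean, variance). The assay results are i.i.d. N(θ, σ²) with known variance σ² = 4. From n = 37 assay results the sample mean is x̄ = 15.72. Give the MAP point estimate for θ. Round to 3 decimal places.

n = 37, x̄ = 15.72.
For a Normal prior and Normal likelihood with known variance, the posterior is Normal; its mode equals its mean, the precision-weighted average.
Prior precision 1/σ₀² = 1/10 = 0.1; data precision n/σ² = 37/4 = 9.25.
θ̂ = (0.1·11 + 9.25·15.72) / (0.1 + 9.25) = 146.51/9.35 = 14651/935 ≈ 15.670.

θ̂_MAP = 15.670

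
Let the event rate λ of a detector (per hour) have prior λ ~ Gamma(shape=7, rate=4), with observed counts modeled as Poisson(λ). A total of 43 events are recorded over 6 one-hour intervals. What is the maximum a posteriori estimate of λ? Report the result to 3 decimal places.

λ̂_MAP = 4.900

Σxᵢ = 43, n = 6.
Posterior ∝ λ^6e^(−4λ) · λ^43e^(−6λ) = λ^49e^(−10λ), i.e. Gamma(shape=50, rate=10).
The mode of a Gamma(a, b) with a ≥ 1 (shape–rate) is (a−1)/b = 49/10 ≈ 4.900.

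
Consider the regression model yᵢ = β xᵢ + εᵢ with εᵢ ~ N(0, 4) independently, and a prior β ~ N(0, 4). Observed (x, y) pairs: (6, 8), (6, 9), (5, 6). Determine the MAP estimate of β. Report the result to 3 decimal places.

β̂_MAP = 1.347

log p(β | y) = −Σ(yᵢ − βxᵢ)²/(2·4) − β²/(2·4) + const.
Setting the derivative to zero: Σxᵢ(yᵢ − βxᵢ)/4 − β/4 = 0, so β = Σxᵢyᵢ / (Σxᵢ² + σ²/τ²).
Σxᵢyᵢ = 6·8 + 6·9 + 5·6 = 132; Σxᵢ² = 97; σ²/τ² = 1.
β̂_MAP = 132 / (97 + 1) = 132/98 ≈ 1.347.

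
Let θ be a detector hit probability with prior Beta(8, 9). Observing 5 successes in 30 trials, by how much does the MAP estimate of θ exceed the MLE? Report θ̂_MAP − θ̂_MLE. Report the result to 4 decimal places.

Posterior is Beta(13, 34); MAP = (13−1)/(47−2) = 12/45 ≈ 0.26667.
MLE ignores the prior: θ̂_MLE = k/n = 5/30 ≈ 0.16667.
Difference = 12/45 − 5/30 = 1/10 ≈ 0.1000.

MAP − MLE = 0.1000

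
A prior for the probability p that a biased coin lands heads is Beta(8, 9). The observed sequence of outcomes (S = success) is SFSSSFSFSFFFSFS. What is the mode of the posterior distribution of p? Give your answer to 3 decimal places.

p̂_MAP = 0.500

Prior: Beta(8, 9).
Data: 8 successes in 15 trials (from the sequence). The binomial likelihood contributes p^8(1−p)^7, so the posterior is Beta(8+8, 9+7) = Beta(16, 16).
For Beta(a, b) with a, b > 1 the mode is (a−1)/(a+b−2) = 15/30 ≈ 0.500.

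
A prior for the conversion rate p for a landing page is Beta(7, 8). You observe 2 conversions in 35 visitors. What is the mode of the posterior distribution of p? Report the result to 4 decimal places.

p̂_MAP = 0.1667

Prior: Beta(7, 8).
Data: 2 successes in 35 trials. The binomial likelihood contributes p^2(1−p)^33, so the posterior is Beta(7+2, 8+33) = Beta(9, 41).
For Beta(a, b) with a, b > 1 the mode is (a−1)/(a+b−2) = 8/48 ≈ 0.1667.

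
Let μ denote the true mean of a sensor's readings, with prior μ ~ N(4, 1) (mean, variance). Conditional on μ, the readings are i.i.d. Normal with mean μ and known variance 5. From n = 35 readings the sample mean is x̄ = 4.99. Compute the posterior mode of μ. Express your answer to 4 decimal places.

n = 35, x̄ = 4.99.
For a Normal prior and Normal likelihood with known variance, the posterior is Normal; its mode equals its mean, the precision-weighted average.
Prior precision 1/σ₀² = 1/1 = 1; data precision n/σ² = 35/5 = 7.
μ̂ = (1·4 + 7·4.99) / (1 + 7) = 38.93/8 = 4.86625 ≈ 4.8663.

μ̂_MAP = 4.8663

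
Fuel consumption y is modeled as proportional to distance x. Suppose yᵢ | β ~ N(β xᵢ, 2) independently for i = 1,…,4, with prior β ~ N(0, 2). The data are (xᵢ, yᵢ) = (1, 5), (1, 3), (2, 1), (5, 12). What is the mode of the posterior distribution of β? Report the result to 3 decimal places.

β̂_MAP = 2.188

log p(β | y) = −Σ(yᵢ − βxᵢ)²/(2·2) − β²/(2·2) + const.
Setting the derivative to zero: Σxᵢ(yᵢ − βxᵢ)/2 − β/2 = 0, so β = Σxᵢyᵢ / (Σxᵢ² + σ²/τ²).
Σxᵢyᵢ = 1·5 + 1·3 + 2·1 + 5·12 = 70; Σxᵢ² = 31; σ²/τ² = 1.
β̂_MAP = 70 / (31 + 1) = 70/32 ≈ 2.188.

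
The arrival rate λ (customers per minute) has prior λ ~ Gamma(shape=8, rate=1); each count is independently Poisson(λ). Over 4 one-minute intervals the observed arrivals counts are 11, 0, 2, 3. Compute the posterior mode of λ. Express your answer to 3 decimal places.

λ̂_MAP = 4.600

Σxᵢ = 11+0+2+3 = 16, with n = 4.
Posterior ∝ λ^7e^(−1λ) · λ^16e^(−4λ) = λ^23e^(−5λ), i.e. Gamma(shape=24, rate=5).
The mode of a Gamma(a, b) with a ≥ 1 (shape–rate) is (a−1)/b = 23/5 ≈ 4.600.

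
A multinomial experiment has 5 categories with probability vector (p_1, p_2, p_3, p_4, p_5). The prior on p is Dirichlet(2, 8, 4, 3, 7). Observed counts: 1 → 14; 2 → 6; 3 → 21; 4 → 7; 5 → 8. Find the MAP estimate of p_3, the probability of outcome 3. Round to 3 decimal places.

The posterior is Dirichlet(αᵢ + nᵢ) = Dirichlet(16, 14, 25, 10, 15).
For a Dirichlet(a₁,…,a_K) with all aᵢ > 1, the mode has j-th component (aⱼ − 1)/(Σaᵢ − K).
Here Σaᵢ = 80 and K = 5, so p_3 = (25 − 1)/(80 − 5) = 24/75 ≈ 0.320.

MAP estimate: 0.320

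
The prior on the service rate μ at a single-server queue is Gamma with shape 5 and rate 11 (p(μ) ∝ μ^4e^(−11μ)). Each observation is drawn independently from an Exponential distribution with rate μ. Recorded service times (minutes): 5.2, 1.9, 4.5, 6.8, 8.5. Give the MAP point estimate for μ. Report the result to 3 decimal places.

The Exponential(rate=μ) likelihood is ∝ μ^n e^(−μΣtᵢ). Here n = 5 and Σtᵢ = 5.2 + 1.9 + 4.5 + 6.8 + 8.5 = 26.9.
Posterior ∝ μ^4e^(−11μ) · μ^5e^(−26.9μ) = μ^9e^(−37.9μ), i.e. Gamma(10, 37.9).
Mode = (a−1)/b = 9/37.9 ≈ 0.237.

μ̂_MAP = 0.237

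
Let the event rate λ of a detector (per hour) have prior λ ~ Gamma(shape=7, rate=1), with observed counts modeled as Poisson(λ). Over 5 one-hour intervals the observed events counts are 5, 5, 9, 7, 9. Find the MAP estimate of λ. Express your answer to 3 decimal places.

λ̂_MAP = 6.833

Σxᵢ = 5+5+9+7+9 = 35, with n = 5.
Posterior ∝ λ^6e^(−1λ) · λ^35e^(−5λ) = λ^41e^(−6λ), i.e. Gamma(shape=42, rate=6).
The mode of a Gamma(a, b) with a ≥ 1 (shape–rate) is (a−1)/b = 41/6 ≈ 6.833.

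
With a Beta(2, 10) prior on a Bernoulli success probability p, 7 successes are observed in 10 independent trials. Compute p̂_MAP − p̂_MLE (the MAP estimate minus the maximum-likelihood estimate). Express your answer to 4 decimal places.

Posterior is Beta(9, 13); MAP = (9−1)/(22−2) = 8/20 ≈ 0.40000.
MLE ignores the prior: p̂_MLE = k/n = 7/10 ≈ 0.70000.
Difference = 8/20 − 7/10 = -3/10 ≈ -0.3000.

MAP − MLE = -0.3000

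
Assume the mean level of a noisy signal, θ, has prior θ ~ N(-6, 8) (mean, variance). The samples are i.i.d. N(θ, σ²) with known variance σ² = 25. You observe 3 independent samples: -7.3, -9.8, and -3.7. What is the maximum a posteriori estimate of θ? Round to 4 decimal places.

n = 3; x̄ = ((-7.3) + (-9.8) + (-3.7))/3 = -20.8/3 = -104/15 ≈ -6.9333.
For a Normal prior and Normal likelihood with known variance, the posterior is Normal; its mode equals its mean, the precision-weighted average.
Prior precision 1/σ₀² = 1/8 = 0.125; data precision n/σ² = 3/25 = 0.12.
θ̂ = (0.125·(-6) + 0.12·(-104/15)) / (0.125 + 0.12) = (-1.582)/0.245 = -226/35 ≈ -6.4571.

θ̂_MAP = -6.4571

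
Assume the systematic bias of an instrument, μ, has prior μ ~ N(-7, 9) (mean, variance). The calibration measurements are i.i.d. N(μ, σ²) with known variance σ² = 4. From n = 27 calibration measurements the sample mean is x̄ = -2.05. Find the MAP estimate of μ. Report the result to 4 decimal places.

μ̂_MAP = -2.1302

n = 27, x̄ = -2.05.
For a Normal prior and Normal likelihood with known variance, the posterior is Normal; its mode equals its mean, the precision-weighted average.
Prior precision 1/σ₀² = 1/9; data precision n/σ² = 27/4 = 6.75.
μ̂ = ((1/9)·(-7) + 6.75·(-2.05)) / (1/9 + 6.75) = (-10523/720)/(247/36) = -10523/4940 ≈ -2.1302.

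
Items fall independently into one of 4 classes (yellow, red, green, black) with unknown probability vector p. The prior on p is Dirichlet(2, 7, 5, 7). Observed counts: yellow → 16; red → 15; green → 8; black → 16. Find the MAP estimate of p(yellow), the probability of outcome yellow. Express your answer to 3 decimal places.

MAP estimate of p(yellow) = 0.236

The posterior is Dirichlet(αᵢ + nᵢ) = Dirichlet(18, 22, 13, 23).
For a Dirichlet(a₁,…,a_K) with all aᵢ > 1, the mode has j-th component (aⱼ − 1)/(Σaᵢ − K).
Here Σaᵢ = 76 and K = 4, so p(yellow) = (18 − 1)/(76 − 4) = 17/72 ≈ 0.236.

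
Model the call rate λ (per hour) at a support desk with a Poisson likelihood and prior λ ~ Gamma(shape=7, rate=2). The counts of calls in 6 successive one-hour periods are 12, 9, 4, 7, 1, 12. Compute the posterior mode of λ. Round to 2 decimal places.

λ̂_MAP = 6.38

Σxᵢ = 12+9+4+7+1+12 = 45, with n = 6.
Posterior ∝ λ^6e^(−2λ) · λ^45e^(−6λ) = λ^51e^(−8λ), i.e. Gamma(shape=52, rate=8).
The mode of a Gamma(a, b) with a ≥ 1 (shape–rate) is (a−1)/b = 51/8 ≈ 6.38.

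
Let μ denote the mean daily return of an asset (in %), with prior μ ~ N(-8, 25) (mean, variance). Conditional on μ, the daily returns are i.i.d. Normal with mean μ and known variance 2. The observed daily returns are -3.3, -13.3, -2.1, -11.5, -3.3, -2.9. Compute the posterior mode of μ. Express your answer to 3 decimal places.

μ̂_MAP = -6.092

n = 6; x̄ = ((-3.3) + (-13.3) + (-2.1) + (-11.5) + (-3.3) + (-2.9))/6 = -36.4/6 = -91/15 ≈ -6.0667.
For a Normal prior and Normal likelihood with known variance, the posterior is Normal; its mode equals its mean, the precision-weighted average.
Prior precision 1/σ₀² = 1/25 = 0.04; data precision n/σ² = 6/2 = 3.
μ̂ = (0.04·(-8) + 3·(-91/15)) / (0.04 + 3) = (-18.52)/3.04 = -463/76 ≈ -6.092.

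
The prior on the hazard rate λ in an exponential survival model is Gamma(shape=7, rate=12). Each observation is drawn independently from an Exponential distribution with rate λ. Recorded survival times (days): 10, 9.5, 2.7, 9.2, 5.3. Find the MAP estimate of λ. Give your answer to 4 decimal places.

The Exponential(rate=λ) likelihood is ∝ λ^n e^(−λΣtᵢ). Here n = 5 and Σtᵢ = 10 + 9.5 + 2.7 + 9.2 + 5.3 = 36.7.
Posterior ∝ λ^6e^(−12λ) · λ^5e^(−36.7λ) = λ^11e^(−48.7λ), i.e. Gamma(12, 48.7).
Mode = (a−1)/b = 11/48.7 ≈ 0.2259.

λ̂_MAP = 0.2259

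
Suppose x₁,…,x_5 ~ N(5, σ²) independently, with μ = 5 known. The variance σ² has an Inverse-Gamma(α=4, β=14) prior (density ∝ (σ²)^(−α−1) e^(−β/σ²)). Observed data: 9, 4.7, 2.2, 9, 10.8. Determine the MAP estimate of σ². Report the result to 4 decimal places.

σ̂²_MAP = 6.7713

Sum of squared deviations about the known mean: SS = (9−5)² + (4.7−5)² + (2.2−5)² + (9−5)² + (10.8−5)² = 73.57.
The Normal likelihood contributes (σ²)^(−n/2) exp(−SS/(2σ²)), so the posterior is Inverse-Gamma(α + n/2, β + SS/2) = Inverse-Gamma(6.5, 50.785).
The mode of Inverse-Gamma(a, b) is b/(a+1) = 50.785/7.5 ≈ 6.7713.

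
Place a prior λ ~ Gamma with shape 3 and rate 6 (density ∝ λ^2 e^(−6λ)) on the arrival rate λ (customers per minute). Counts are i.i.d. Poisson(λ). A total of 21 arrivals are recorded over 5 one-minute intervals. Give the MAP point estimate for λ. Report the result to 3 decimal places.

Σxᵢ = 21, n = 5.
Posterior ∝ λ^2e^(−6λ) · λ^21e^(−5λ) = λ^23e^(−11λ), i.e. Gamma(shape=24, rate=11).
The mode of a Gamma(a, b) with a ≥ 1 (shape–rate) is (a−1)/b = 23/11 ≈ 2.091.

λ̂_MAP = 2.091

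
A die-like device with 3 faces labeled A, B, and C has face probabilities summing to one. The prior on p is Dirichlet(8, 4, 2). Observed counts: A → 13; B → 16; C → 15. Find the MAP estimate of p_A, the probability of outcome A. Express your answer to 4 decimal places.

The posterior is Dirichlet(αᵢ + nᵢ) = Dirichlet(21, 20, 17).
For a Dirichlet(a₁,…,a_K) with all aᵢ > 1, the mode has j-th component (aⱼ − 1)/(Σaᵢ − K).
Here Σaᵢ = 58 and K = 3, so p_A = (21 − 1)/(58 − 3) = 20/55 ≈ 0.3636.

MAP estimate of p_A = 0.3636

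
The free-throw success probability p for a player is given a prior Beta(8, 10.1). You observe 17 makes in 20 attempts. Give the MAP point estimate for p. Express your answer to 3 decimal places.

p̂_MAP = 0.665

Prior: Beta(8, 10.1).
Data: 17 successes in 20 trials. The binomial likelihood contributes p^17(1−p)^3, so the posterior is Beta(8+17, 10.1+3) = Beta(25, 13.1).
For Beta(a, b) with a, b > 1 the mode is (a−1)/(a+b−2) = 24/36.1 ≈ 0.665.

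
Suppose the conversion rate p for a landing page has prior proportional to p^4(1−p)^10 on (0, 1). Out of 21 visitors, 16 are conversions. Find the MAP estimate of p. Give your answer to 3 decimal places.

p̂_MAP = 0.571

The prior density ∝ p^4(1−p)^10 is the kernel of Beta(5, 11).
Data: 16 successes in 21 trials. The binomial likelihood contributes p^16(1−p)^5, so the posterior is Beta(5+16, 11+5) = Beta(21, 16).
For Beta(a, b) with a, b > 1 the mode is (a−1)/(a+b−2) = 20/35 ≈ 0.571.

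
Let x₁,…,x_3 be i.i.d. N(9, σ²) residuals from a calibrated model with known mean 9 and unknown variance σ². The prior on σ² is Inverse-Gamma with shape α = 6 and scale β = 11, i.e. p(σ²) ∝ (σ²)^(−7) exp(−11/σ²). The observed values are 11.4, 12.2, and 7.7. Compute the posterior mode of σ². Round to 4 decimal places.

Sum of squared deviations about the known mean: SS = (11.4−9)² + (12.2−9)² + (7.7−9)² = 17.69.
The Normal likelihood contributes (σ²)^(−n/2) exp(−SS/(2σ²)), so the posterior is Inverse-Gamma(α + n/2, β + SS/2) = Inverse-Gamma(7.5, 19.845).
The mode of Inverse-Gamma(a, b) is b/(a+1) = 19.845/8.5 ≈ 2.3347.

σ̂²_MAP = 2.3347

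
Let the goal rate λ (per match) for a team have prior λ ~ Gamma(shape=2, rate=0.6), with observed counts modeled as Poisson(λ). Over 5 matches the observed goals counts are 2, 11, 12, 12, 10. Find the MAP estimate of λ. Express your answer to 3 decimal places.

Σxᵢ = 2+11+12+12+10 = 47, with n = 5.
Posterior ∝ λe^(−0.6λ) · λ^47e^(−5λ) = λ^48e^(−5.6λ), i.e. Gamma(shape=49, rate=5.6).
The mode of a Gamma(a, b) with a ≥ 1 (shape–rate) is (a−1)/b = 48/5.6 ≈ 8.571.

λ̂_MAP = 8.571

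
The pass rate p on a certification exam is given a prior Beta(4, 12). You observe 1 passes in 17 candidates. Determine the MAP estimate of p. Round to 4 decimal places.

Prior: Beta(4, 12).
Data: 1 success in 17 trials. The binomial likelihood contributes p(1−p)^16, so the posterior is Beta(4+1, 12+16) = Beta(5, 28).
For Beta(a, b) with a, b > 1 the mode is (a−1)/(a+b−2) = 4/31 ≈ 0.1290.

p̂_MAP = 0.1290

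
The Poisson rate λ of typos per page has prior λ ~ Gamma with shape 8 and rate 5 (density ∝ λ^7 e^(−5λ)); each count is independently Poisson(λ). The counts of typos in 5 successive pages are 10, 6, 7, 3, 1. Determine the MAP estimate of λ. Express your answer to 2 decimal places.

λ̂_MAP = 3.40

Σxᵢ = 10+6+7+3+1 = 27, with n = 5.
Posterior ∝ λ^7e^(−5λ) · λ^27e^(−5λ) = λ^34e^(−10λ), i.e. Gamma(shape=35, rate=10).
The mode of a Gamma(a, b) with a ≥ 1 (shape–rate) is (a−1)/b = 34/10 ≈ 3.40.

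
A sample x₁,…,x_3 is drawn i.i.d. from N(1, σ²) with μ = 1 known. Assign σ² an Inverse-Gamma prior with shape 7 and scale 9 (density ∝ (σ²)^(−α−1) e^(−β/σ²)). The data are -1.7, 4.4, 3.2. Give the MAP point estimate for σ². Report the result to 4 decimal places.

Sum of squared deviations about the known mean: SS = (-1.7−1)² + (4.4−1)² + (3.2−1)² = 23.69.
The Normal likelihood contributes (σ²)^(−n/2) exp(−SS/(2σ²)), so the posterior is Inverse-Gamma(α + n/2, β + SS/2) = Inverse-Gamma(8.5, 20.845).
The mode of Inverse-Gamma(a, b) is b/(a+1) = 20.845/9.5 ≈ 2.1942.

σ̂²_MAP = 2.1942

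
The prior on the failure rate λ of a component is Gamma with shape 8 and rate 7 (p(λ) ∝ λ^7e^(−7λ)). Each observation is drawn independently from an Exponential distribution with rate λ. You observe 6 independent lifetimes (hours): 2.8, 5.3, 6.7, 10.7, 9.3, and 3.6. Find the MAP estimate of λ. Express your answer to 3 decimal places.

λ̂_MAP = 0.286

The Exponential(rate=λ) likelihood is ∝ λ^n e^(−λΣtᵢ). Here n = 6 and Σtᵢ = 2.8 + 5.3 + 6.7 + 10.7 + 9.3 + 3.6 = 38.4.
Posterior ∝ λ^7e^(−7λ) · λ^6e^(−38.4λ) = λ^13e^(−45.4λ), i.e. Gamma(14, 45.4).
Mode = (a−1)/b = 13/45.4 ≈ 0.286.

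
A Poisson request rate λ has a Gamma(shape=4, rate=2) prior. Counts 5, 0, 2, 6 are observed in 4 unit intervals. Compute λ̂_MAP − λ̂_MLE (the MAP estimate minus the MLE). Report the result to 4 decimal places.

Σxᵢ = 13. Posterior is Gamma(17, 6); MAP = (17−1)/6 = 16/6 ≈ 2.66667.
MLE = x̄ = 13/4 ≈ 3.25000.
Difference = 16/6 − 13/4 = -7/12 ≈ -0.5833.

MAP − MLE = -0.5833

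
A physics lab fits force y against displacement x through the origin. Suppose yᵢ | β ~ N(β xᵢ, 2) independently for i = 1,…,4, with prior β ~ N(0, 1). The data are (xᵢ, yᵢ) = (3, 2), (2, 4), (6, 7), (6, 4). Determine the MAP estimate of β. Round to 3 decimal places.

log p(β | y) = −Σ(yᵢ − βxᵢ)²/(2·2) − β²/(2·1) + const.
Setting the derivative to zero: Σxᵢ(yᵢ − βxᵢ)/2 − β/1 = 0, so β = Σxᵢyᵢ / (Σxᵢ² + σ²/τ²).
Σxᵢyᵢ = 3·2 + 2·4 + 6·7 + 6·4 = 80; Σxᵢ² = 85; σ²/τ² = 2.
β̂_MAP = 80 / (85 + 2) = 80/87 ≈ 0.920.

β̂_MAP = 0.920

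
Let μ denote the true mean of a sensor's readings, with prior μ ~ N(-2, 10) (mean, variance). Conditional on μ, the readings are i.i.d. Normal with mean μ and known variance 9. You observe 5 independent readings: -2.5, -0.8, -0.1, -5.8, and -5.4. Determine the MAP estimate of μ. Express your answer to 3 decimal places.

n = 5; x̄ = ((-2.5) + (-0.8) + (-0.1) + (-5.8) + (-5.4))/5 = -14.6/5 = -2.92.
For a Normal prior and Normal likelihood with known variance, the posterior is Normal; its mode equals its mean, the precision-weighted average.
Prior precision 1/σ₀² = 1/10 = 0.1; data precision n/σ² = 5/9.
μ̂ = (0.1·(-2) + (5/9)·(-2.92)) / (0.1 + 5/9) = (-82/45)/(59/90) = -164/59 ≈ -2.780.

μ̂_MAP = -2.780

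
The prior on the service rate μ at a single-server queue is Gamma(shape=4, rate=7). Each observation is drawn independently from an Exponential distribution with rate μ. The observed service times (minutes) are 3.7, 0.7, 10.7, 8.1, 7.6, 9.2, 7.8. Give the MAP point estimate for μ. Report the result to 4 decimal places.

The Exponential(rate=μ) likelihood is ∝ μ^n e^(−μΣtᵢ). Here n = 7 and Σtᵢ = 3.7 + 0.7 + 10.7 + 8.1 + 7.6 + 9.2 + 7.8 = 47.8.
Posterior ∝ μ^3e^(−7μ) · μ^7e^(−47.8μ) = μ^10e^(−54.8μ), i.e. Gamma(11, 54.8).
Mode = (a−1)/b = 10/54.8 ≈ 0.1825.

μ̂_MAP = 0.1825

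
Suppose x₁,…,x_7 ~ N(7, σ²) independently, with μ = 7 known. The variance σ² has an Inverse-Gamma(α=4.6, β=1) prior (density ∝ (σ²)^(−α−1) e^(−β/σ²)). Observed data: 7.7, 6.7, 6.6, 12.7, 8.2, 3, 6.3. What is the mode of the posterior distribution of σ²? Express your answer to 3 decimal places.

σ̂²_MAP = 2.921

Sum of squared deviations about the known mean: SS = (7.7−7)² + (6.7−7)² + (6.6−7)² + (12.7−7)² + (8.2−7)² + (3−7)² + (6.3−7)² = 51.16.
The Normal likelihood contributes (σ²)^(−n/2) exp(−SS/(2σ²)), so the posterior is Inverse-Gamma(α + n/2, β + SS/2) = Inverse-Gamma(8.1, 26.58).
The mode of Inverse-Gamma(a, b) is b/(a+1) = 26.58/9.1 ≈ 2.921.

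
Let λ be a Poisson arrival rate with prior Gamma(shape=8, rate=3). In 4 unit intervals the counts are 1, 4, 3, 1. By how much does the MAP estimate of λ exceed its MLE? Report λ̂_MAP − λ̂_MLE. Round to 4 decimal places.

MAP − MLE = 0.0357

Σxᵢ = 9. Posterior is Gamma(17, 7); MAP = (17−1)/7 = 16/7 ≈ 2.28571.
MLE = x̄ = 9/4 ≈ 2.25000.
Difference = 16/7 − 9/4 = 1/28 ≈ 0.0357.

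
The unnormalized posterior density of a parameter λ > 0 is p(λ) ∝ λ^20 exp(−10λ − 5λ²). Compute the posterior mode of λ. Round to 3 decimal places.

λ̂_MAP = 1.000

ℓ'(λ) = 20/λ − 10 − 10λ. Setting this to zero and multiplying by λ: 10λ² + 10λ − 20 = 0.
λ = (−10 + √(10² + 4·10·20)) / (2·10) = (−10 + √900) / 20 = (−10 + 30)/20 = 1.
ℓ''(λ) = −20/λ² − 10 < 0, confirming a maximum.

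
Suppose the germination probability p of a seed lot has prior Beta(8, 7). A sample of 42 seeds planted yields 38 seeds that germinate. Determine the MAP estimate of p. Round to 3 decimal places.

Prior: Beta(8, 7).
Data: 38 successes in 42 trials. The binomial likelihood contributes p^38(1−p)^4, so the posterior is Beta(8+38, 7+4) = Beta(46, 11).
For Beta(a, b) with a, b > 1 the mode is (a−1)/(a+b−2) = 45/55 ≈ 0.818.

p̂_MAP = 0.818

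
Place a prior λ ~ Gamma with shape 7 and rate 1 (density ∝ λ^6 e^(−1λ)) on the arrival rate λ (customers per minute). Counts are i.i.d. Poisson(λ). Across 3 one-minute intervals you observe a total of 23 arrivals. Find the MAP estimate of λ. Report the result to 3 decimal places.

λ̂_MAP = 7.250

Σxᵢ = 23, n = 3.
Posterior ∝ λ^6e^(−1λ) · λ^23e^(−3λ) = λ^29e^(−4λ), i.e. Gamma(shape=30, rate=4).
The mode of a Gamma(a, b) with a ≥ 1 (shape–rate) is (a−1)/b = 29/4 ≈ 7.250.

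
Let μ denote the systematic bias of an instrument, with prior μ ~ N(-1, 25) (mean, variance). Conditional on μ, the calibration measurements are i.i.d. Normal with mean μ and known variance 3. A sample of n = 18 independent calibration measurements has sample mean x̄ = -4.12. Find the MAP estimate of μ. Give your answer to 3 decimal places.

μ̂_MAP = -4.099

n = 18, x̄ = -4.12.
For a Normal prior and Normal likelihood with known variance, the posterior is Normal; its mode equals its mean, the precision-weighted average.
Prior precision 1/σ₀² = 1/25 = 0.04; data precision n/σ² = 18/3 = 6.
μ̂ = (0.04·(-1) + 6·(-4.12)) / (0.04 + 6) = (-24.76)/6.04 = -619/151 ≈ -4.099.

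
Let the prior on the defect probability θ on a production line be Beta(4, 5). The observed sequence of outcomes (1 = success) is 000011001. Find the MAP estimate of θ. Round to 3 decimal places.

Prior: Beta(4, 5).
Data: 3 successes in 9 trials (from the sequence). The binomial likelihood contributes θ^3(1−θ)^6, so the posterior is Beta(4+3, 5+6) = Beta(7, 11).
For Beta(a, b) with a, b > 1 the mode is (a−1)/(a+b−2) = 6/16 ≈ 0.375.

θ̂_MAP = 0.375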